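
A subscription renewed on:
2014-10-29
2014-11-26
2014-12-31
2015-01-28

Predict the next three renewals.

2015-02-25, 2015-03-25, 2015-04-29

Every date is a Wednesday; gaps 28, 35, 28 days.
Each is the last Wednesday of its month (at least one falls on the 29th or later, ruling out '4th Wednesday').
February 2015 ends with Wednesday 2015-02-25.
Last Wednesday of March 2015: 2015-03-25.
Last Wednesday of April 2015: 2015-04-29.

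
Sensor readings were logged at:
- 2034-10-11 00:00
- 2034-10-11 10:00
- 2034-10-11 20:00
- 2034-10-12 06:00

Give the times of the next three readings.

2034-10-12 16:00, 2034-10-13 02:00, 2034-10-13 12:00

The interval is a steady 10 hours (10, 10, 10).
2034-10-12 06:00 + 10 h = 2034-10-12 16:00.
2034-10-12 16:00 + 10 h = 2034-10-13 02:00.
2034-10-13 02:00 + 10 h = 2034-10-13 12:00.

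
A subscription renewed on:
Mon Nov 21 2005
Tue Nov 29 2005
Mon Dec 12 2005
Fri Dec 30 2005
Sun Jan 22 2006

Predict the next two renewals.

Gaps: 8, 13, 18, 23 days — each gap is 5 larger than the previous one.
Next gap: 28 days. Sun Jan 22 2006 + 28 days = Sun Feb 19 2006.
Next gap: 33 days. Sun Feb 19 2006 + 33 days = Fri Mar 24 2006.

Sun Feb 19 2006, Fri Mar 24 2006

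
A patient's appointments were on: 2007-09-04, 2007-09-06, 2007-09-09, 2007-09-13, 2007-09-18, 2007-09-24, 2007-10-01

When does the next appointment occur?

2007-10-09

Intervals are 2, 3, 4, 5, 6, 7 days — an arithmetic progression with common difference 1.
Next gap: 8 days. 2007-10-01 + 8 days = 2007-10-09.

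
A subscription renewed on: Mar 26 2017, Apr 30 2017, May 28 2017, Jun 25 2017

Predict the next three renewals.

All Sundays; the gaps (35, 28, 28) vary with month length.
This is the last Sunday of each month.
July 2017 ends with Sunday Jul 30 2017.
August 2017 ends with Sunday Aug 27 2017.
September 2017 ends with Sunday Sep 24 2017.

Jul 30 2017, Aug 27 2017, Sep 24 2017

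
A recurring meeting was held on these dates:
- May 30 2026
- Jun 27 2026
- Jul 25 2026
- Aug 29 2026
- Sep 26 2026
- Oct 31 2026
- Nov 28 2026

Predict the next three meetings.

These are Saturdays with 28, 28, 35, 28, 35, 28-day gaps.
Each is the final Saturday of its month — May 30 2026 is past the 28th, so '4th Saturday' doesn't fit.
Last Saturday of December 2026: Dec 26 2026.
January 2027 ends with Saturday Jan 30 2027.
February 2027 ends with Saturday Feb 27 2027.

Dec 26 2026, Jan 30 2027, Feb 27 2027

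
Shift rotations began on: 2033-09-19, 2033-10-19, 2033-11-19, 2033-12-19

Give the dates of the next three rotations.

2034-01-19, 2034-02-19, 2034-03-19

Gaps: 30, 31, 30 days — not constant. Every event is on the 19th of the month.
Pattern: the 19th of each month.
Next: January 2034 → 2034-01-19.
Next: February 2034 → 2034-02-19.
Next: March 2034 → 2034-03-19.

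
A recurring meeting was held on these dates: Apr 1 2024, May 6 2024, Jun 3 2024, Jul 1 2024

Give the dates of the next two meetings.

All dates are Mondays, 35, 28, 28 days apart.
Specifically, the 1st Monday of each month.
1st Monday of August 2024: Aug 5 2024.
September 2024 — 1st Monday is Sep 2 2024.

Aug 5 2024, Sep 2 2024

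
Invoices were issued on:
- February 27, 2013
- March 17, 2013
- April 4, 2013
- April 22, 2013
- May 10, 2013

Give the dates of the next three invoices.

Every event comes 18 days after the last (18, 18, 18, 18).
May 10, 2013 + 18 days = May 28, 2013.
May 28, 2013 + 18 days = June 15, 2013.
June 15, 2013 + 18 days = July 3, 2013.

May 28, 2013; June 15, 2013; July 3, 2013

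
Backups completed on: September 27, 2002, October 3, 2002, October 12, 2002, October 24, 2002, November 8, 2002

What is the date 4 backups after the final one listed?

Gaps: 6, 9, 12, 15 days — each gap is 3 larger than the previous one.
Next gap: 18 days. November 8, 2002 + 18 days = November 26, 2002.
Next gap: 21 days. November 26, 2002 + 21 days = December 17, 2002.
Next gap: 24 days. December 17, 2002 + 24 days = January 10, 2003.
Next gap: 27 days. January 10, 2003 + 27 days = February 6, 2003.

February 6, 2003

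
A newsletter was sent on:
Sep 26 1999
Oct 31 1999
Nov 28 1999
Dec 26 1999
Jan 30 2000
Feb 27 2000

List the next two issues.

These are Sundays with 35, 28, 28, 35, 28-day gaps.
Each is the final Sunday of its month — Oct 31 1999 is past the 28th, so '4th Sunday' doesn't fit.
Last Sunday of March 2000: Mar 26 2000.
Last Sunday of April 2000: Apr 30 2000.

Mar 26 2000, Apr 30 2000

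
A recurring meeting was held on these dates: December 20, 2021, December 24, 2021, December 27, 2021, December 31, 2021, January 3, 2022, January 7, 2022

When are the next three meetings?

The gap pattern 4, 3, 4, 3, 4 repeats every 2 events.
These are the Mondays and Fridays of each week.
The following Monday is January 10, 2022.
Next Friday: January 14, 2022.
The following Monday is January 17, 2022.

January 10, 2022; January 14, 2022; January 17, 2022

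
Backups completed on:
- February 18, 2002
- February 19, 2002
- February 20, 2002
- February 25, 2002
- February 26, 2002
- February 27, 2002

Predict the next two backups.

March 4, 2002; March 5, 2002

Every event lands on a Monday or Tuesday or Wednesday (gaps cycle 1, 1, 5, 1, 1).
So the schedule is: every Monday, Tuesday and Wednesday.
Next Monday: March 4, 2002.
The following Tuesday is March 5, 2002.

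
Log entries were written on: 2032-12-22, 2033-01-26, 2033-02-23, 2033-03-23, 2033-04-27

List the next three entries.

2033-05-25, 2033-06-22, 2033-07-27

Gaps: 35, 28, 28, 35 days — a mix of 28 and 35. Every date is a Wednesday.
Each is the 4th Wednesday of its month.
4th Wednesday of May 2033: 2033-05-25.
June 2033 — 4th Wednesday is 2033-06-22.
4th Wednesday of July 2033: 2033-07-27.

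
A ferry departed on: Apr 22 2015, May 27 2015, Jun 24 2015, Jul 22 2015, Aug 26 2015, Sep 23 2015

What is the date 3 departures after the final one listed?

Dec 23 2015

All dates are Wednesdays, 35, 28, 28, 35, 28 days apart.
Specifically, the 4th Wednesday of each month.
4th Wednesday of October 2015: Oct 28 2015.
November 2015 — 4th Wednesday is Nov 25 2015.
December 2015 — 4th Wednesday is Dec 23 2015.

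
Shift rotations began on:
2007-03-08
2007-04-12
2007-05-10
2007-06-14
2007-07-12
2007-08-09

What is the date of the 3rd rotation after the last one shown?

2007-11-08

These are Thursdays at 28- or 35-day spacing (35, 28, 35, 28, 28).
The pattern: 2nd Thursday of the month.
September 2007 — 2nd Thursday is 2007-09-13.
2nd Thursday of October 2007: 2007-10-11.
November 2007 — 2nd Thursday is 2007-11-08.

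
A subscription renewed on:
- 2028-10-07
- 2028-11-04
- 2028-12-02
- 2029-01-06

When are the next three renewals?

2029-02-03, 2029-03-03, 2029-04-07

Gaps: 28, 28, 35 days — a mix of 28 and 35. Every date is a Saturday.
Each is the 1st Saturday of its month.
February 2029 — 1st Saturday is 2029-02-03.
1st Saturday of March 2029: 2029-03-03.
April 2029 — 1st Saturday is 2029-04-07.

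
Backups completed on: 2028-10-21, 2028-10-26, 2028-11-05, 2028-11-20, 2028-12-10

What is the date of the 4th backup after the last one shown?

2029-04-19

The spacing grows by 5 each time: 5, 10, 15, 20 days.
Next gap: 25 days. 2028-12-10 + 25 days = 2029-01-04.
Next gap: 30 days. 2029-01-04 + 30 days = 2029-02-03.
Next gap: 35 days. 2029-02-03 + 35 days = 2029-03-10.
Next gap: 40 days. 2029-03-10 + 40 days = 2029-04-19.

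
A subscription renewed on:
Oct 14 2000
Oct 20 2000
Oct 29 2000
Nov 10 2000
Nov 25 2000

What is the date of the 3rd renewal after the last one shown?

Jan 27 2001

Gaps: 6, 9, 12, 15 days — each gap is 3 larger than the previous one.
Next gap: 18 days. Nov 25 2000 + 18 days = Dec 13 2000.
Next gap: 21 days. Dec 13 2000 + 21 days = Jan 3 2001.
Next gap: 24 days. Jan 3 2001 + 24 days = Jan 27 2001.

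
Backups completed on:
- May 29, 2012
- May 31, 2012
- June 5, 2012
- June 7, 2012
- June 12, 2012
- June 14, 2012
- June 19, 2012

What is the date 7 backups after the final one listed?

July 12, 2012

Gaps: 2, 5, 2, 5, 2, 5 days — not constant, but cyclic with period 2.
The events fall on every Tuesday and Thursday.
Next Thursday: June 21, 2012.
Next Tuesday: June 26, 2012.
The following Thursday is June 28, 2012.
The following Tuesday is July 3, 2012.
The following Thursday is July 5, 2012.
The following Tuesday is July 10, 2012.
Next Thursday: July 12, 2012.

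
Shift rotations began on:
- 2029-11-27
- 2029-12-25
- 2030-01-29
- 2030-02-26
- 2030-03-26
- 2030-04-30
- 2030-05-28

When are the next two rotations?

2030-06-25, 2030-07-30

These are Tuesdays with 28, 35, 28, 28, 35, 28-day gaps.
Each is the final Tuesday of its month — 2030-01-29 is past the 28th, so '4th Tuesday' doesn't fit.
Last Tuesday of June 2030: 2030-06-25.
Last Tuesday of July 2030: 2030-07-30.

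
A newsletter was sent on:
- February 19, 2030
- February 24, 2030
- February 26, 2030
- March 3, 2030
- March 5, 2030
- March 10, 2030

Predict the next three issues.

March 12, 2030; March 17, 2030; March 19, 2030

Gaps: 5, 2, 5, 2, 5 days — not constant, but cyclic with period 2.
The events fall on every Tuesday and Sunday.
Next Tuesday: March 12, 2030.
Next Sunday: March 17, 2030.
Next Tuesday: March 19, 2030.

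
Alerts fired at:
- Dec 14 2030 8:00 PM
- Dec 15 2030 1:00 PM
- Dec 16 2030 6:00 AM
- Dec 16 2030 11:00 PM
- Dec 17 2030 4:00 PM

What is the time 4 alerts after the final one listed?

Spacing: 17, 17, 17, 17 h — constant 17 h.
Dec 17 2030 4:00 PM + 17 h = Dec 18 2030 9:00 AM.
Dec 18 2030 9:00 AM + 17 h = Dec 19 2030 2:00 AM.
Dec 19 2030 2:00 AM + 17 h = Dec 19 2030 7:00 PM.
Dec 19 2030 7:00 PM + 17 h = Dec 20 2030 12:00 PM.

Dec 20 2030 12:00 PM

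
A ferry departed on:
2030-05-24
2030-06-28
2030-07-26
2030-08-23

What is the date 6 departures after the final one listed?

2031-02-28

These are Fridays at 28- or 35-day spacing (35, 28, 28).
The pattern: 4th Friday of the month.
4th Friday of September 2030: 2030-09-27.
4th Friday of October 2030: 2030-10-25.
4th Friday of November 2030: 2030-11-22.
4th Friday of December 2030: 2030-12-27.
January 2031 — 4th Friday is 2031-01-24.
February 2031 — 4th Friday is 2031-02-28.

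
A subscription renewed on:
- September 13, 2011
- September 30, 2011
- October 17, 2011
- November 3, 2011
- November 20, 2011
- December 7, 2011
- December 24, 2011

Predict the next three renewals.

January 10, 2012; January 27, 2012; February 13, 2012

Gaps between consecutive events: 17, 17, 17, 17, 17, 17 days — a constant 17-day interval.
December 24, 2011 + 17 days = January 10, 2012.
January 10, 2012 + 17 days = January 27, 2012.
January 27, 2012 + 17 days = February 13, 2012.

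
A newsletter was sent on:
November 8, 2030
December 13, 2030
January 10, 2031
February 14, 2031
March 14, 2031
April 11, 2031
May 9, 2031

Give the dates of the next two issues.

June 13, 2031; July 11, 2031

Gaps: 35, 28, 35, 28, 28, 28 days — a mix of 28 and 35. Every date is a Friday.
Each is the 2nd Friday of its month.
June 2031 — 2nd Friday is June 13, 2031.
July 2031 — 2nd Friday is July 11, 2031.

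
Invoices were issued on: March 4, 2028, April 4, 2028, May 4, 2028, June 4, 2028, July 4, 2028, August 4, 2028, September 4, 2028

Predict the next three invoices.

October 4, 2028; November 4, 2028; December 4, 2028

Each date is the 4th; the gaps (31, 30, 31, 30, 31, 31) track the month lengths.
The rule is the 4th of each month.
Next: October 2028 → October 4, 2028.
November 2028: November 4, 2028.
December 2028: December 4, 2028.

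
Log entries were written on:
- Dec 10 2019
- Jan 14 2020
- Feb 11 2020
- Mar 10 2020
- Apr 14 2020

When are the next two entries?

These are Tuesdays at 28- or 35-day spacing (35, 28, 28, 35).
The pattern: 2nd Tuesday of the month.
May 2020 — 2nd Tuesday is May 12 2020.
June 2020 — 2nd Tuesday is Jun 9 2020.

May 12 2020, Jun 9 2020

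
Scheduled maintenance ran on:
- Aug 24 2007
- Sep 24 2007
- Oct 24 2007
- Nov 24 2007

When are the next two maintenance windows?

Dec 24 2007, Jan 24 2008

The day-of-month is always 24 (31, 30, 31 days between events).
So this recurs on the 24th of each month.
Next: December 2007 → Dec 24 2007.
Next: January 2008 → Jan 24 2008.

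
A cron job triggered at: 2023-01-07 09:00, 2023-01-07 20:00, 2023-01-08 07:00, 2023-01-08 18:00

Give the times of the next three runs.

The interval is a steady 11 hours (11, 11, 11).
2023-01-08 18:00 + 11 h = 2023-01-09 05:00.
2023-01-09 05:00 + 11 h = 2023-01-09 16:00.
2023-01-09 16:00 + 11 h = 2023-01-10 03:00.

2023-01-09 05:00, 2023-01-09 16:00, 2023-01-10 03:00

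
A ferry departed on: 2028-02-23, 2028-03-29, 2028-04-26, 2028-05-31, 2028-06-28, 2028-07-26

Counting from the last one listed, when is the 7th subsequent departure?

2029-02-28

Every date is a Wednesday; gaps 35, 28, 35, 28, 28 days.
Each is the last Wednesday of its month (at least one falls on the 29th or later, ruling out '4th Wednesday').
Last Wednesday of August 2028: 2028-08-30.
September 2028 ends with Wednesday 2028-09-27.
October 2028 ends with Wednesday 2028-10-25.
Last Wednesday of November 2028: 2028-11-29.
December 2028 ends with Wednesday 2028-12-27.
January 2029 ends with Wednesday 2029-01-31.
February 2029 ends with Wednesday 2029-02-28.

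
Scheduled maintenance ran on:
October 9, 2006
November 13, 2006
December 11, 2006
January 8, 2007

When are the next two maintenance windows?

February 12, 2007; March 12, 2007

Gaps: 35, 28, 28 days — a mix of 28 and 35. Every date is a Monday.
Each is the 2nd Monday of its month.
2nd Monday of February 2007: February 12, 2007.
March 2007 — 2nd Monday is March 12, 2007.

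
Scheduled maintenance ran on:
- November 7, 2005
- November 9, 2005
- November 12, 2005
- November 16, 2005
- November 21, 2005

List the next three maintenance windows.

November 27, 2005; December 4, 2005; December 12, 2005

Intervals are 2, 3, 4, 5 days — an arithmetic progression with common difference 1.
Next gap: 6 days. November 21, 2005 + 6 days = November 27, 2005.
Next gap: 7 days. November 27, 2005 + 7 days = December 4, 2005.
Next gap: 8 days. December 4, 2005 + 8 days = December 12, 2005.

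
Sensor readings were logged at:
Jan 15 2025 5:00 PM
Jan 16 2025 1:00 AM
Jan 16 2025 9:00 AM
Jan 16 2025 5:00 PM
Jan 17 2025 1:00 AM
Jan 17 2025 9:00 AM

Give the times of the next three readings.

The interval is a steady 8 hours (8, 8, 8, 8, 8).
Jan 17 2025 9:00 AM + 8 h = Jan 17 2025 5:00 PM.
Jan 17 2025 5:00 PM + 8 h = Jan 18 2025 1:00 AM.
Jan 18 2025 1:00 AM + 8 h = Jan 18 2025 9:00 AM.

Jan 17 2025 5:00 PM, Jan 18 2025 1:00 AM, Jan 18 2025 9:00 AM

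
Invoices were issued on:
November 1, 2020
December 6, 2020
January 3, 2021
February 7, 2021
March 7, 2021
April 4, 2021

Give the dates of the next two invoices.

All dates are Sundays, 35, 28, 35, 28, 28 days apart.
Specifically, the 1st Sunday of each month.
May 2021 — 1st Sunday is May 2, 2021.
June 2021 — 1st Sunday is June 6, 2021.

May 2, 2021; June 6, 2021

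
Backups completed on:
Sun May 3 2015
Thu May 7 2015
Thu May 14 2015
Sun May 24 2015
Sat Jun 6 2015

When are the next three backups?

Intervals are 4, 7, 10, 13 days — an arithmetic progression with common difference 3.
Next gap: 16 days. Sat Jun 6 2015 + 16 days = Mon Jun 22 2015.
Next gap: 19 days. Mon Jun 22 2015 + 19 days = Sat Jul 11 2015.
Next gap: 22 days. Sat Jul 11 2015 + 22 days = Sun Aug 2 2015.

Mon Jun 22 2015, Sat Jul 11 2015, Sun Aug 2 2015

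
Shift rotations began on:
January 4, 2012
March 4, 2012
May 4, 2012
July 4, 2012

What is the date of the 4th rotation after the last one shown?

March 4, 2013

Gaps: 60, 61, 61 days — not constant. Every event is on the 4th of the month.
Pattern: the 4th of every 2 months.
September 2012: September 4, 2012.
Next: November 2012 → November 4, 2012.
January 2013: January 4, 2013.
March 2013: March 4, 2013.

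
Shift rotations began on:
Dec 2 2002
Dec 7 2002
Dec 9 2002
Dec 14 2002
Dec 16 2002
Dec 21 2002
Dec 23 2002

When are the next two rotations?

The gap pattern 5, 2, 5, 2, 5, 2 repeats every 2 events.
These are the Mondays and Saturdays of each week.
Next Saturday: Dec 28 2002.
Next Monday: Dec 30 2002.

Dec 28 2002, Dec 30 2002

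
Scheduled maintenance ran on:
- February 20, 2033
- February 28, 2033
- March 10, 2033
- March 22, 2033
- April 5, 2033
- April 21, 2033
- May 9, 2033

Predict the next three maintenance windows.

The spacing grows by 2 each time: 8, 10, 12, 14, 16, 18 days.
Next gap: 20 days. May 9, 2033 + 20 days = May 29, 2033.
Next gap: 22 days. May 29, 2033 + 22 days = June 20, 2033.
Next gap: 24 days. June 20, 2033 + 24 days = July 14, 2033.

May 29, 2033; June 20, 2033; July 14, 2033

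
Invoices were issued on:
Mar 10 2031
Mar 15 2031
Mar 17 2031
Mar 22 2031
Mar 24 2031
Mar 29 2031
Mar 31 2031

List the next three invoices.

Every event lands on a Monday or Saturday (gaps cycle 5, 2, 5, 2, 5, 2).
So the schedule is: every Monday and Saturday.
Next Saturday: Apr 5 2031.
The following Monday is Apr 7 2031.
Next Saturday: Apr 12 2031.

Apr 5 2031, Apr 7 2031, Apr 12 2031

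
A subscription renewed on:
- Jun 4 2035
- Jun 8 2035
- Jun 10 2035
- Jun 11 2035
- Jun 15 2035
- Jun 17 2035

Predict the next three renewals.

Jun 18 2035, Jun 22 2035, Jun 24 2035

Gaps: 4, 2, 1, 4, 2 days — not constant, but cyclic with period 3.
The events fall on every Monday, Friday and Sunday.
Next Monday: Jun 18 2035.
Next Friday: Jun 22 2035.
The following Sunday is Jun 24 2035.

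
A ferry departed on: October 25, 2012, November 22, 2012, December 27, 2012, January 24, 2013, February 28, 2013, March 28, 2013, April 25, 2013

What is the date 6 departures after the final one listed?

October 24, 2013

Gaps: 28, 35, 28, 35, 28, 28 days — a mix of 28 and 35. Every date is a Thursday.
Each is the 4th Thursday of its month.
4th Thursday of May 2013: May 23, 2013.
June 2013 — 4th Thursday is June 27, 2013.
July 2013 — 4th Thursday is July 25, 2013.
4th Thursday of August 2013: August 22, 2013.
September 2013 — 4th Thursday is September 26, 2013.
4th Thursday of October 2013: October 24, 2013.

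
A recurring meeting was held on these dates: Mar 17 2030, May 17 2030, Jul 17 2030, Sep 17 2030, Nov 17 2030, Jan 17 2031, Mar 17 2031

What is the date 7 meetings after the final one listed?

May 17 2032

Gaps: 61, 61, 62, 61, 61, 59 days — not constant. Every event is on the 17th of the month.
Pattern: the 17th of every 2 months.
May 2031: May 17 2031.
July 2031: Jul 17 2031.
Next: September 2031 → Sep 17 2031.
Next: November 2031 → Nov 17 2031.
January 2032: Jan 17 2032.
March 2032: Mar 17 2032.
Next: May 2032 → May 17 2032.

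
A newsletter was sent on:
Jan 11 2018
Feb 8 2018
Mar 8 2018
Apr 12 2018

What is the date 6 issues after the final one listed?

All dates are Thursdays, 28, 28, 35 days apart.
Specifically, the 2nd Thursday of each month.
2nd Thursday of May 2018: May 10 2018.
2nd Thursday of June 2018: Jun 14 2018.
July 2018 — 2nd Thursday is Jul 12 2018.
2nd Thursday of August 2018: Aug 9 2018.
2nd Thursday of September 2018: Sep 13 2018.
October 2018 — 2nd Thursday is Oct 11 2018.

Oct 11 2018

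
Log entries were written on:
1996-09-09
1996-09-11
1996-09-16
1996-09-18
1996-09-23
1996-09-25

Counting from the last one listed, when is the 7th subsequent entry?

1996-10-21

Gaps: 2, 5, 2, 5, 2 days — not constant, but cyclic with period 2.
The events fall on every Monday and Wednesday.
The following Monday is 1996-09-30.
Next Wednesday: 1996-10-02.
Next Monday: 1996-10-07.
Next Wednesday: 1996-10-09.
Next Monday: 1996-10-14.
Next Wednesday: 1996-10-16.
The following Monday is 1996-10-21.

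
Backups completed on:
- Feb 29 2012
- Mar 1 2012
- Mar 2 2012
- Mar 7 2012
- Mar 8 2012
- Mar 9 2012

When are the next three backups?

Gaps: 1, 1, 5, 1, 1 days — not constant, but cyclic with period 3.
The events fall on every Wednesday, Thursday and Friday.
The following Wednesday is Mar 14 2012.
Next Thursday: Mar 15 2012.
Next Friday: Mar 16 2012.

Mar 14 2012, Mar 15 2012, Mar 16 2012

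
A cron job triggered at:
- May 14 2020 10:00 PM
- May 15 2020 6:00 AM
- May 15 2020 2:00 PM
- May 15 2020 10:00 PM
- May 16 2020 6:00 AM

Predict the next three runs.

The interval is a steady 8 hours (8, 8, 8, 8).
May 16 2020 6:00 AM + 8 h = May 16 2020 2:00 PM.
May 16 2020 2:00 PM + 8 h = May 16 2020 10:00 PM.
May 16 2020 10:00 PM + 8 h = May 17 2020 6:00 AM.

May 16 2020 2:00 PM, May 16 2020 10:00 PM, May 17 2020 6:00 AM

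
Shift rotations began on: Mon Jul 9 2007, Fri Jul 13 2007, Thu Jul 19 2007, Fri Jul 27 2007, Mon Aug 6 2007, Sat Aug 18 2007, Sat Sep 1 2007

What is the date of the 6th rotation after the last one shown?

Intervals are 4, 6, 8, 10, 12, 14 days — an arithmetic progression with common difference 2.
Next gap: 16 days. Sat Sep 1 2007 + 16 days = Mon Sep 17 2007.
Next gap: 18 days. Mon Sep 17 2007 + 18 days = Fri Oct 5 2007.
Next gap: 20 days. Fri Oct 5 2007 + 20 days = Thu Oct 25 2007.
Next gap: 22 days. Thu Oct 25 2007 + 22 days = Fri Nov 16 2007.
Next gap: 24 days. Fri Nov 16 2007 + 24 days = Mon Dec 10 2007.
Next gap: 26 days. Mon Dec 10 2007 + 26 days = Sat Jan 5 2008.

Sat Jan 5 2008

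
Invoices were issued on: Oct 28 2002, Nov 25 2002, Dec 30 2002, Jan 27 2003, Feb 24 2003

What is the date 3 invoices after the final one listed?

All Mondays; the gaps (28, 35, 28, 28) vary with month length.
This is the last Monday of each month.
Last Monday of March 2003: Mar 31 2003.
Last Monday of April 2003: Apr 28 2003.
May 2003 ends with Monday May 26 2003.

May 26 2003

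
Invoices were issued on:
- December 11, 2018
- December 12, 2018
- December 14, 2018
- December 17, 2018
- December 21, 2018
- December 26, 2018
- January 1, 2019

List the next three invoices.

Intervals are 1, 2, 3, 4, 5, 6 days — an arithmetic progression with common difference 1.
Next gap: 7 days. January 1, 2019 + 7 days = January 8, 2019.
Next gap: 8 days. January 8, 2019 + 8 days = January 16, 2019.
Next gap: 9 days. January 16, 2019 + 9 days = January 25, 2019.

January 8, 2019; January 16, 2019; January 25, 2019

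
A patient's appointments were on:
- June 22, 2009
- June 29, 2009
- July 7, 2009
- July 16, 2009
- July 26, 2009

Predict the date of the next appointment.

August 6, 2009

Intervals are 7, 8, 9, 10 days — an arithmetic progression with common difference 1.
Next gap: 11 days. July 26, 2009 + 11 days = August 6, 2009.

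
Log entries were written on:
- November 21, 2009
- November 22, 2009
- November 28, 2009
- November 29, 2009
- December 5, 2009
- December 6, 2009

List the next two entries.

Gaps: 1, 6, 1, 6, 1 days — not constant, but cyclic with period 2.
The events fall on every Saturday and Sunday.
The following Saturday is December 12, 2009.
Next Sunday: December 13, 2009.

December 12, 2009; December 13, 2009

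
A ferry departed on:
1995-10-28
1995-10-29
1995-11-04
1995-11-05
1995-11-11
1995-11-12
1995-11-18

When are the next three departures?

The gap pattern 1, 6, 1, 6, 1, 6 repeats every 2 events.
These are the Saturdays and Sundays of each week.
The following Sunday is 1995-11-19.
Next Saturday: 1995-11-25.
Next Sunday: 1995-11-26.

1995-11-19, 1995-11-25, 1995-11-26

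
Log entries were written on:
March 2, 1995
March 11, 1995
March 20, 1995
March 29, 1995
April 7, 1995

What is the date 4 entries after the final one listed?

The spacing is 9, 9, 9, 9 days — always 9 days.
April 7, 1995 + 9 days = April 16, 1995.
April 16, 1995 + 9 days = April 25, 1995.
April 25, 1995 + 9 days = May 4, 1995.
May 4, 1995 + 9 days = May 13, 1995.

May 13, 1995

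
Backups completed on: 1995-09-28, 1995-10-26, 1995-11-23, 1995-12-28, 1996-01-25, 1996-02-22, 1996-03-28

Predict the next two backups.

These are Thursdays at 28- or 35-day spacing (28, 28, 35, 28, 28, 35).
The pattern: 4th Thursday of the month.
4th Thursday of April 1996: 1996-04-25.
May 1996 — 4th Thursday is 1996-05-23.

1996-04-25, 1996-05-23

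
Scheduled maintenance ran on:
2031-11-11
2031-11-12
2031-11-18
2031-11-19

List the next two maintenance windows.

2031-11-25, 2031-11-26

The gap pattern 1, 6, 1 repeats every 2 events.
These are the Tuesdays and Wednesdays of each week.
Next Tuesday: 2031-11-25.
Next Wednesday: 2031-11-26.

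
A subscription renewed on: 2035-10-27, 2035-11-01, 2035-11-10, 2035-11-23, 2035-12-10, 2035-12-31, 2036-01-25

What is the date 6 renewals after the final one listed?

The spacing grows by 4 each time: 5, 9, 13, 17, 21, 25 days.
Next gap: 29 days. 2036-01-25 + 29 days = 2036-02-23.
Next gap: 33 days. 2036-02-23 + 33 days = 2036-03-27.
Next gap: 37 days. 2036-03-27 + 37 days = 2036-05-03.
Next gap: 41 days. 2036-05-03 + 41 days = 2036-06-13.
Next gap: 45 days. 2036-06-13 + 45 days = 2036-07-28.
Next gap: 49 days. 2036-07-28 + 49 days = 2036-09-15.

2036-09-15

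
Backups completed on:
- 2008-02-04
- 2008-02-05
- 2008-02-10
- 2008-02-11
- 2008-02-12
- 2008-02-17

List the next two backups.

2008-02-18, 2008-02-19

The gap pattern 1, 5, 1, 1, 5 repeats every 3 events.
These are the Mondays, Tuesdays and Sundays of each week.
The following Monday is 2008-02-18.
The following Tuesday is 2008-02-19.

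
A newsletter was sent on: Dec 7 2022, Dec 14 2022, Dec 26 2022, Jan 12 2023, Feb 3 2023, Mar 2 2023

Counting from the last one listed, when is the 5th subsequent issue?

Sep 28 2023

Intervals are 7, 12, 17, 22, 27 days — an arithmetic progression with common difference 5.
Next gap: 32 days. Mar 2 2023 + 32 days = Apr 3 2023.
Next gap: 37 days. Apr 3 2023 + 37 days = May 10 2023.
Next gap: 42 days. May 10 2023 + 42 days = Jun 21 2023.
Next gap: 47 days. Jun 21 2023 + 47 days = Aug 7 2023.
Next gap: 52 days. Aug 7 2023 + 52 days = Sep 28 2023.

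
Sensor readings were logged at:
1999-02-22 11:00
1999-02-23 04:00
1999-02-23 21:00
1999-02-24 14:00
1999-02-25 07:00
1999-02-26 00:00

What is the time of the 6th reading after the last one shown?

1999-03-02 06:00

Gaps: 17, 17, 17, 17, 17 hours — each event is 17 hours after the previous one.
1999-02-26 00:00 + 17 h = 1999-02-26 17:00.
1999-02-26 17:00 + 17 h = 1999-02-27 10:00.
1999-02-27 10:00 + 17 h = 1999-02-28 03:00.
1999-02-28 03:00 + 17 h = 1999-02-28 20:00.
1999-02-28 20:00 + 17 h = 1999-03-01 13:00.
1999-03-01 13:00 + 17 h = 1999-03-02 06:00.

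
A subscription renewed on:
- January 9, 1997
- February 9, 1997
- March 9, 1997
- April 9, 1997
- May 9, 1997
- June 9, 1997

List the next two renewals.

Gaps: 31, 28, 31, 30, 31 days — not constant. Every event is on the 9th of the month.
Pattern: the 9th of each month.
Next: July 1997 → July 9, 1997.
Next: August 1997 → August 9, 1997.

July 9, 1997; August 9, 1997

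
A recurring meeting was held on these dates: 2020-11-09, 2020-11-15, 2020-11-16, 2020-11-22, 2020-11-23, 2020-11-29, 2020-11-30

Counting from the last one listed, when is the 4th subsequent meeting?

2020-12-14

Gaps: 6, 1, 6, 1, 6, 1 days — not constant, but cyclic with period 2.
The events fall on every Monday and Sunday.
The following Sunday is 2020-12-06.
The following Monday is 2020-12-07.
Next Sunday: 2020-12-13.
The following Monday is 2020-12-14.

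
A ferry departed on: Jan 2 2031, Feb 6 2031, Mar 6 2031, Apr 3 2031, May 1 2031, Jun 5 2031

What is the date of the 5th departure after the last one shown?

All dates are Thursdays, 35, 28, 28, 28, 35 days apart.
Specifically, the 1st Thursday of each month.
1st Thursday of July 2031: Jul 3 2031.
August 2031 — 1st Thursday is Aug 7 2031.
September 2031 — 1st Thursday is Sep 4 2031.
October 2031 — 1st Thursday is Oct 2 2031.
1st Thursday of November 2031: Nov 6 2031.

Nov 6 2031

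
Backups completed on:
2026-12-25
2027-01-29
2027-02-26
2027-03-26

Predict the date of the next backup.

Every date is a Friday; gaps 35, 28, 28 days.
Each is the last Friday of its month (at least one falls on the 29th or later, ruling out '4th Friday').
Last Friday of April 2027: 2027-04-30.

2027-04-30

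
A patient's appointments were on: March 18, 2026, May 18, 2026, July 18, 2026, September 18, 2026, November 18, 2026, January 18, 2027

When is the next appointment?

March 18, 2027

Gaps: 61, 61, 62, 61, 61 days — not constant. Every event is on the 18th of the month.
Pattern: the 18th of every 2 months.
March 2027: March 18, 2027.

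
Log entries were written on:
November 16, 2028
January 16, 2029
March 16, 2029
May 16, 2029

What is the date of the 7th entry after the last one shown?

Each date is the 16th; the gaps (61, 59, 61) track the month lengths.
The rule is the 16th of every 2 months.
July 2029: July 16, 2029.
September 2029: September 16, 2029.
Next: November 2029 → November 16, 2029.
January 2030: January 16, 2030.
March 2030: March 16, 2030.
May 2030: May 16, 2030.
July 2030: July 16, 2030.

July 16, 2030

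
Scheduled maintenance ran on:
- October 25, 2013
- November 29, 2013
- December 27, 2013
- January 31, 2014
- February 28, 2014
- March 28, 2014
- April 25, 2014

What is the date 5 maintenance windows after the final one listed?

All Fridays; the gaps (35, 28, 35, 28, 28, 28) vary with month length.
This is the last Friday of each month.
Last Friday of May 2014: May 30, 2014.
Last Friday of June 2014: June 27, 2014.
July 2014 ends with Friday July 25, 2014.
Last Friday of August 2014: August 29, 2014.
September 2014 ends with Friday September 26, 2014.

September 26, 2014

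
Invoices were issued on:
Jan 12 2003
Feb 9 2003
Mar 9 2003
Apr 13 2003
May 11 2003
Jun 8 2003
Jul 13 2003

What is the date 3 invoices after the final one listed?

Oct 12 2003

Gaps: 28, 28, 35, 28, 28, 35 days — a mix of 28 and 35. Every date is a Sunday.
Each is the 2nd Sunday of its month.
2nd Sunday of August 2003: Aug 10 2003.
September 2003 — 2nd Sunday is Sep 14 2003.
2nd Sunday of October 2003: Oct 12 2003.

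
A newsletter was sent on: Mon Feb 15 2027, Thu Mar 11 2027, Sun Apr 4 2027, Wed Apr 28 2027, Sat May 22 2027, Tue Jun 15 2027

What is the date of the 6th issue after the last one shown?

Every event comes 24 days after the last (24, 24, 24, 24, 24).
Tue Jun 15 2027 + 24 days = Fri Jul 9 2027.
Fri Jul 9 2027 + 24 days = Mon Aug 2 2027.
Mon Aug 2 2027 + 24 days = Thu Aug 26 2027.
Thu Aug 26 2027 + 24 days = Sun Sep 19 2027.
Sun Sep 19 2027 + 24 days = Wed Oct 13 2027.
Wed Oct 13 2027 + 24 days = Sat Nov 6 2027.

Sat Nov 6 2027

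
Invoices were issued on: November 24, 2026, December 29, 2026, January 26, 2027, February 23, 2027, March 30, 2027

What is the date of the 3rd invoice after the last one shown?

Every date is a Tuesday; gaps 35, 28, 28, 35 days.
Each is the last Tuesday of its month (at least one falls on the 29th or later, ruling out '4th Tuesday').
Last Tuesday of April 2027: April 27, 2027.
Last Tuesday of May 2027: May 25, 2027.
Last Tuesday of June 2027: June 29, 2027.

June 29, 2027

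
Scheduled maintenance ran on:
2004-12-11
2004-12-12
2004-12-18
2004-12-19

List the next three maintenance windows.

2004-12-25, 2004-12-26, 2005-01-01

Every event lands on a Saturday or Sunday (gaps cycle 1, 6, 1).
So the schedule is: every Saturday and Sunday.
The following Saturday is 2004-12-25.
The following Sunday is 2004-12-26.
The following Saturday is 2005-01-01.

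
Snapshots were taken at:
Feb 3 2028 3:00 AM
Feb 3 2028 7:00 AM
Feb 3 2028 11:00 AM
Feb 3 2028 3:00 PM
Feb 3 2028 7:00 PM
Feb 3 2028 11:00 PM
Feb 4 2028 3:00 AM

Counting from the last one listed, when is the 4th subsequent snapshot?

Feb 4 2028 7:00 PM

Gaps: 4, 4, 4, 4, 4, 4 hours — each event is 4 hours after the previous one.
Feb 4 2028 3:00 AM + 4 h = Feb 4 2028 7:00 AM.
Feb 4 2028 7:00 AM + 4 h = Feb 4 2028 11:00 AM.
Feb 4 2028 11:00 AM + 4 h = Feb 4 2028 3:00 PM.
Feb 4 2028 3:00 PM + 4 h = Feb 4 2028 7:00 PM.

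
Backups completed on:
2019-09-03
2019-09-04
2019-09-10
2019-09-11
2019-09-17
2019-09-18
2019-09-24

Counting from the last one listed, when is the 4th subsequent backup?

Every event lands on a Tuesday or Wednesday (gaps cycle 1, 6, 1, 6, 1, 6).
So the schedule is: every Tuesday and Wednesday.
Next Wednesday: 2019-09-25.
Next Tuesday: 2019-10-01.
The following Wednesday is 2019-10-02.
The following Tuesday is 2019-10-08.

2019-10-08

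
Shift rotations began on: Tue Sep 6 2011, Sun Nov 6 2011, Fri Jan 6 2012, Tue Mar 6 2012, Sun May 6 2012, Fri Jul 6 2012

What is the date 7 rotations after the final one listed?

The day-of-month is always 6 (61, 61, 60, 61, 61 days between events).
So this recurs on the 6th of every 2 months.
Next: September 2012 → Thu Sep 6 2012.
Next: November 2012 → Tue Nov 6 2012.
Next: January 2013 → Sun Jan 6 2013.
March 2013: Wed Mar 6 2013.
Next: May 2013 → Mon May 6 2013.
Next: July 2013 → Sat Jul 6 2013.
September 2013: Fri Sep 6 2013.

Fri Sep 6 2013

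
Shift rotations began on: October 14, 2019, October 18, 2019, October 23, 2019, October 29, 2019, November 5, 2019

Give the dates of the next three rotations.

Intervals are 4, 5, 6, 7 days — an arithmetic progression with common difference 1.
Next gap: 8 days. November 5, 2019 + 8 days = November 13, 2019.
Next gap: 9 days. November 13, 2019 + 9 days = November 22, 2019.
Next gap: 10 days. November 22, 2019 + 10 days = December 2, 2019.

November 13, 2019; November 22, 2019; December 2, 2019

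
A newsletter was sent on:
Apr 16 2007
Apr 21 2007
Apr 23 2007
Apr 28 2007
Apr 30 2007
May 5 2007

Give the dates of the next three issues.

May 7 2007, May 12 2007, May 14 2007

Gaps: 5, 2, 5, 2, 5 days — not constant, but cyclic with period 2.
The events fall on every Monday and Saturday.
The following Monday is May 7 2007.
The following Saturday is May 12 2007.
The following Monday is May 14 2007.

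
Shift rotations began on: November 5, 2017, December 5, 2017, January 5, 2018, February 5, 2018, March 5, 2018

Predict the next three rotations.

Each date is the 5th; the gaps (30, 31, 31, 28) track the month lengths.
The rule is the 5th of each month.
Next: April 2018 → April 5, 2018.
Next: May 2018 → May 5, 2018.
Next: June 2018 → June 5, 2018.

April 5, 2018; May 5, 2018; June 5, 2018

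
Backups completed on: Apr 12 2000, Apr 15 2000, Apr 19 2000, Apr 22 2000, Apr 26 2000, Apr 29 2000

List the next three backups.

The gap pattern 3, 4, 3, 4, 3 repeats every 2 events.
These are the Wednesdays and Saturdays of each week.
The following Wednesday is May 3 2000.
Next Saturday: May 6 2000.
Next Wednesday: May 10 2000.

May 3 2000, May 6 2000, May 10 2000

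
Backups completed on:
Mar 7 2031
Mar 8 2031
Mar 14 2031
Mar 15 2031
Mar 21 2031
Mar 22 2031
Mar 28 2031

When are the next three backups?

Every event lands on a Friday or Saturday (gaps cycle 1, 6, 1, 6, 1, 6).
So the schedule is: every Friday and Saturday.
The following Saturday is Mar 29 2031.
Next Friday: Apr 4 2031.
Next Saturday: Apr 5 2031.

Mar 29 2031, Apr 4 2031, Apr 5 2031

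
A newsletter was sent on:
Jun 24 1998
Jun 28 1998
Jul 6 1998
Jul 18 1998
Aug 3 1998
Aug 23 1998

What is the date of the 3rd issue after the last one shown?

Intervals are 4, 8, 12, 16, 20 days — an arithmetic progression with common difference 4.
Next gap: 24 days. Aug 23 1998 + 24 days = Sep 16 1998.
Next gap: 28 days. Sep 16 1998 + 28 days = Oct 14 1998.
Next gap: 32 days. Oct 14 1998 + 32 days = Nov 15 1998.

Nov 15 1998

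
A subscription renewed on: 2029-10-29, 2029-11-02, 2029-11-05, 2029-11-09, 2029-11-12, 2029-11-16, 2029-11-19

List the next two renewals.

Gaps: 4, 3, 4, 3, 4, 3 days — not constant, but cyclic with period 2.
The events fall on every Monday and Friday.
Next Friday: 2029-11-23.
The following Monday is 2029-11-26.

2029-11-23, 2029-11-26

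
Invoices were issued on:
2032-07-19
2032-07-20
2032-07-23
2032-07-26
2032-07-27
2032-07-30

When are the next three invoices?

Gaps: 1, 3, 3, 1, 3 days — not constant, but cyclic with period 3.
The events fall on every Monday, Tuesday and Friday.
Next Monday: 2032-08-02.
The following Tuesday is 2032-08-03.
The following Friday is 2032-08-06.

2032-08-02, 2032-08-03, 2032-08-06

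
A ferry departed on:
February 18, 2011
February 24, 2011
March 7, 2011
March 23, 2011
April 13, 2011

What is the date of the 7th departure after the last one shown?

Gaps: 6, 11, 16, 21 days — each gap is 5 larger than the previous one.
Next gap: 26 days. April 13, 2011 + 26 days = May 9, 2011.
Next gap: 31 days. May 9, 2011 + 31 days = June 9, 2011.
Next gap: 36 days. June 9, 2011 + 36 days = July 15, 2011.
Next gap: 41 days. July 15, 2011 + 41 days = August 25, 2011.
Next gap: 46 days. August 25, 2011 + 46 days = October 10, 2011.
Next gap: 51 days. October 10, 2011 + 51 days = November 30, 2011.
Next gap: 56 days. November 30, 2011 + 56 days = January 25, 2012.

January 25, 2012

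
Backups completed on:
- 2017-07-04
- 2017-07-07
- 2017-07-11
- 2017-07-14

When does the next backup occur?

The gap pattern 3, 4, 3 repeats every 2 events.
These are the Tuesdays and Fridays of each week.
The following Tuesday is 2017-07-18.

2017-07-18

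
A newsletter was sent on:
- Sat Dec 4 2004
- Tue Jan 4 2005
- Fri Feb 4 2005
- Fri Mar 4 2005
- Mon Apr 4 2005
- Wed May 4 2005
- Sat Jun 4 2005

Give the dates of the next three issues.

The day-of-month is always 4 (31, 31, 28, 31, 30, 31 days between events).
So this recurs on the 4th of each month.
Next: July 2005 → Mon Jul 4 2005.
Next: August 2005 → Thu Aug 4 2005.
September 2005: Sun Sep 4 2005.

Mon Jul 4 2005, Thu Aug 4 2005, Sun Sep 4 2005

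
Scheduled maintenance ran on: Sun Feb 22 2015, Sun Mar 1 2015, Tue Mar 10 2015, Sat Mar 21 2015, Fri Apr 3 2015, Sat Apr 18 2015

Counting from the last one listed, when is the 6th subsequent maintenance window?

Gaps: 7, 9, 11, 13, 15 days — each gap is 2 larger than the previous one.
Next gap: 17 days. Sat Apr 18 2015 + 17 days = Tue May 5 2015.
Next gap: 19 days. Tue May 5 2015 + 19 days = Sun May 24 2015.
Next gap: 21 days. Sun May 24 2015 + 21 days = Sun Jun 14 2015.
Next gap: 23 days. Sun Jun 14 2015 + 23 days = Tue Jul 7 2015.
Next gap: 25 days. Tue Jul 7 2015 + 25 days = Sat Aug 1 2015.
Next gap: 27 days. Sat Aug 1 2015 + 27 days = Fri Aug 28 2015.

Fri Aug 28 2015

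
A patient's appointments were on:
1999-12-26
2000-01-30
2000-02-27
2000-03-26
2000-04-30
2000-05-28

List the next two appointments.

2000-06-25, 2000-07-30

Every date is a Sunday; gaps 35, 28, 28, 35, 28 days.
Each is the last Sunday of its month (at least one falls on the 29th or later, ruling out '4th Sunday').
Last Sunday of June 2000: 2000-06-25.
Last Sunday of July 2000: 2000-07-30.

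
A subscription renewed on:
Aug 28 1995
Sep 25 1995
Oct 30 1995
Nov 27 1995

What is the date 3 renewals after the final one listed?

Every date is a Monday; gaps 28, 35, 28 days.
Each is the last Monday of its month (at least one falls on the 29th or later, ruling out '4th Monday').
December 1995 ends with Monday Dec 25 1995.
Last Monday of January 1996: Jan 29 1996.
February 1996 ends with Monday Feb 26 1996.

Feb 26 1996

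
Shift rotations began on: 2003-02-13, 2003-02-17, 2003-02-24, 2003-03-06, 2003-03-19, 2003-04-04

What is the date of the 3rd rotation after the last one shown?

2003-06-09

Gaps: 4, 7, 10, 13, 16 days — each gap is 3 larger than the previous one.
Next gap: 19 days. 2003-04-04 + 19 days = 2003-04-23.
Next gap: 22 days. 2003-04-23 + 22 days = 2003-05-15.
Next gap: 25 days. 2003-05-15 + 25 days = 2003-06-09.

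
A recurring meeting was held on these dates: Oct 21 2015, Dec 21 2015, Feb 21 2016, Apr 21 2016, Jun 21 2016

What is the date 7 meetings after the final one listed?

Aug 21 2017

The day-of-month is always 21 (61, 62, 60, 61 days between events).
So this recurs on the 21st of every 2 months.
August 2016: Aug 21 2016.
October 2016: Oct 21 2016.
Next: December 2016 → Dec 21 2016.
Next: February 2017 → Feb 21 2017.
April 2017: Apr 21 2017.
June 2017: Jun 21 2017.
August 2017: Aug 21 2017.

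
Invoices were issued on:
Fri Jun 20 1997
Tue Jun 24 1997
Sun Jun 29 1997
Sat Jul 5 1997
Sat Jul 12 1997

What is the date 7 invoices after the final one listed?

Intervals are 4, 5, 6, 7 days — an arithmetic progression with common difference 1.
Next gap: 8 days. Sat Jul 12 1997 + 8 days = Sun Jul 20 1997.
Next gap: 9 days. Sun Jul 20 1997 + 9 days = Tue Jul 29 1997.
Next gap: 10 days. Tue Jul 29 1997 + 10 days = Fri Aug 8 1997.
Next gap: 11 days. Fri Aug 8 1997 + 11 days = Tue Aug 19 1997.
Next gap: 12 days. Tue Aug 19 1997 + 12 days = Sun Aug 31 1997.
Next gap: 13 days. Sun Aug 31 1997 + 13 days = Sat Sep 13 1997.
Next gap: 14 days. Sat Sep 13 1997 + 14 days = Sat Sep 27 1997.

Sat Sep 27 1997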